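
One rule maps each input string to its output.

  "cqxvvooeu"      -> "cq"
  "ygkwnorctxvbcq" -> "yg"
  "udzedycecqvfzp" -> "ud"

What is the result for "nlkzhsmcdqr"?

nl

The rule is to keep only the first 2 characters.
For "nlkzhsmcdqr" the result is "nl".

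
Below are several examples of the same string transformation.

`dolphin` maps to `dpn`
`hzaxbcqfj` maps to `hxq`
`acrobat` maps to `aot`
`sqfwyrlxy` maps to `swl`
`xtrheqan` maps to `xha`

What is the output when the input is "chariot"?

Each output is the input with this applied: keep one character in every 3, starting at position 1 (positions 1st, 4th, 7th, ...).
Doing the same to "chariot": "crt".

crt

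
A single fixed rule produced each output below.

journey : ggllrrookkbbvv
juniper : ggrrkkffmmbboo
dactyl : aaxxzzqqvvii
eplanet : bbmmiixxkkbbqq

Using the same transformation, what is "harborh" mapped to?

eexxooyyllooee

Each output is the input with this applied: shift every letter 3 places backward in the alphabet (wrapping around), then double every character.
On "harborh": the first step gives "exoyloe", and the second then gives "eexxooyyllooee".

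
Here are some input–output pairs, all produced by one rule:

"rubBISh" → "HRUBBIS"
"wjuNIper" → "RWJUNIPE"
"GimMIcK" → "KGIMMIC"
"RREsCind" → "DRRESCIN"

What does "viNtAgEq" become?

Rule — move the last character to the front, then convert every letter to uppercase.
"viNtAgEq" → "qviNtAgE" → "QVINTAGE".
(Check on "rubBISh": → "hrubBIS" → "HRUBBIS" ✓)

QVINTAGE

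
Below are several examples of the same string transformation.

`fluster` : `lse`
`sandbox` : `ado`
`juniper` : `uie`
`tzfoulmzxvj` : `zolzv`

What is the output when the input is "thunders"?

Looking at the pairs, the operation is to keep every other character starting from the second (positions 2nd, 4th, 6th, ...).
Applying that to "thunders" gives "hnes".

hnes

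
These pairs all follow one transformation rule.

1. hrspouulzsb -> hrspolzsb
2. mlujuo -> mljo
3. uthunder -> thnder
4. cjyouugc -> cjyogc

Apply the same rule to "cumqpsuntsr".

Rule — remove every "u".
Applying that to "cumqpsuntsr" gives "cmqpsntsr".

cmqpsntsr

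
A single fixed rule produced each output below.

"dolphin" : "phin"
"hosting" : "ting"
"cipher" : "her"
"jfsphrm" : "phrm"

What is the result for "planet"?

net

The pattern: delete the first 3 characters.
Doing the same to "planet": "net".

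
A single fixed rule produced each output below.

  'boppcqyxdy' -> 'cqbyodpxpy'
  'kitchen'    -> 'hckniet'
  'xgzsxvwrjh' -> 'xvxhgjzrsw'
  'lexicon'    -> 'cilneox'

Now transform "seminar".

In each case the input is transformed by: take characters alternately from the front and the back (1st, last, 2nd, 2nd-last, ...), then move the last 2 characters to the front (rotate right by 2).
Working it through for "seminar": intermediate "sreamni", final "nisream".
(Check on "xgzsxvwrjh": → "xhgjzrswxv" → "xvxhgjzrsw" ✓)

nisream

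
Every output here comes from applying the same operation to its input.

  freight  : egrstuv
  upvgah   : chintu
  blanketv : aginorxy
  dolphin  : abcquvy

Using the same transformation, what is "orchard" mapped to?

Rule — shift every letter 13 places forward in the alphabet (wrapping around) — i.e. ROT13, then sort the characters into alphabetical order.
"orchard" → "bepuneq" → "beenpqu".

beenpqu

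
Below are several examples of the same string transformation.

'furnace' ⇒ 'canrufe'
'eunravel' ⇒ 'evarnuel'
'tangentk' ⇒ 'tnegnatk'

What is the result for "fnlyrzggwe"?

Each output is the input with this applied: reverse the string, then move the first character to the end.
Working it through for "fnlyrzggwe": intermediate "ewggzrylnf", final "wggzrylnfe".

wggzrylnfe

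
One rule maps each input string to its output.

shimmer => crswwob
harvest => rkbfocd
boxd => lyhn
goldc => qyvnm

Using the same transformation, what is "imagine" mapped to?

swkqsxo

Looking at the pairs, the operation is to shift every letter 10 places forward in the alphabet (wrapping around).
Doing the same to "imagine": "swkqsxo".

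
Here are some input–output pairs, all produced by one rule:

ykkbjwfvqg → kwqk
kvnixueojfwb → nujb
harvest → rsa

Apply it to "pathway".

taa

The transformation: move the first 2 characters to the end (rotate left by 2), then keep one character in every 3, starting at position 1 (positions 1st, 4th, 7th, ...).
Working it through for "pathway": intermediate "thwaypa", final "taa".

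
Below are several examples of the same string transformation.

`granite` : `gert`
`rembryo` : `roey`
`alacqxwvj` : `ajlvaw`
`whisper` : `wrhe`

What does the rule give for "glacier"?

In each case the input is transformed by: take characters alternately from the front and the back (1st, last, 2nd, 2nd-last, ...), then delete the last 3 characters.
Applying both steps to "glacier": "grleaic", then "grle".

grle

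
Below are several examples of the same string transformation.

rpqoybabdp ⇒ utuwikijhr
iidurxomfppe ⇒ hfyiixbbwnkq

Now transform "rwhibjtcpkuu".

In each case the input is transformed by: shift every letter 7 places backward in the alphabet (wrapping around), then swap the front and back halves of the string.
Working it through for "rwhibjtcpkuu": intermediate "kpabucmvidnn", final "mvidnnkpabuc".

mvidnnkpabuc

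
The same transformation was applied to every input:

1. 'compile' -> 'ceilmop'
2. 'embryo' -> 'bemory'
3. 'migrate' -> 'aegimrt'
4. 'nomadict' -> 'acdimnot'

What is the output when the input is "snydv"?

The rule is to sort the characters into alphabetical order.
So "snydv" becomes "dnsvy".

dnsvy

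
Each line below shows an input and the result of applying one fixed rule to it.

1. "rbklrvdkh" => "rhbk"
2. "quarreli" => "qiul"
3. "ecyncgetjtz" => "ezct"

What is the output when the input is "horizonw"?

hwon

Rule — take characters alternately from the front and the back (1st, last, 2nd, 2nd-last, ...), then keep only the first 4 characters.
On "horizonw": the first step gives "hwonroiz", and the second then gives "hwon".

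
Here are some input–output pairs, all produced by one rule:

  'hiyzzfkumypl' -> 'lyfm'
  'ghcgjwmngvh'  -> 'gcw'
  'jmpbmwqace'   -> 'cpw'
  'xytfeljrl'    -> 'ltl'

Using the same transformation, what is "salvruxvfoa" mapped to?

In each case the input is transformed by: keep one character in every 3, starting at position 3 (positions 3rd, 6th, 9th, ...), then move the last character to the front.
"salvruxvfoa" → "luf" → "flu".

flu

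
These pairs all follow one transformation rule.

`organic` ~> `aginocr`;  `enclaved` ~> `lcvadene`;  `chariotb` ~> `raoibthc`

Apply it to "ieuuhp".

uuphei

The transformation: move the first 2 characters to the end (rotate left by 2), then swap each adjacent pair of characters (1↔2, 3↔4, ...).
Working it through for "ieuuhp": intermediate "uuhpie", final "uuphei".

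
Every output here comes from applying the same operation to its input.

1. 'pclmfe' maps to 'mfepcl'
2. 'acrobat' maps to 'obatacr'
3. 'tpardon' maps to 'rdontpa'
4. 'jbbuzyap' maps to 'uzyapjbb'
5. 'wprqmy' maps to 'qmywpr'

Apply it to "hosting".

tinghos

The pattern: move the first 3 characters to the end (rotate left by 3).
Applying that to "hosting" gives "tinghos".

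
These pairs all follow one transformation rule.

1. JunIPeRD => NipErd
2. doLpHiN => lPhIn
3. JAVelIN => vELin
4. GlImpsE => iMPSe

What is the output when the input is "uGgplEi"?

In each case the input is transformed by: delete the first 2 characters, then flip the case of every letter.
Starting from "uGgplEi": after the first operation, "gplEi"; after the second, "GPLeI".

GPLeI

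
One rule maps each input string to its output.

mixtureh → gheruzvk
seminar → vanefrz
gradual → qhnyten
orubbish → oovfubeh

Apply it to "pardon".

Looking at the pairs, the operation is to move the first 3 characters to the end (rotate left by 3), then shift every letter 13 places forward in the alphabet (wrapping around) — i.e. ROT13.
Doing the same to "pardon": "qbacne".
(Check on "gradual": → "dualgra" → "qhnyten" ✓)

qbacne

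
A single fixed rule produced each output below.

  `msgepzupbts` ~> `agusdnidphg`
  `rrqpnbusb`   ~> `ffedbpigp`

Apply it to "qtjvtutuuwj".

ehxjhihiikx

Each output is the input with this applied: shift every letter 12 places backward in the alphabet (wrapping around).
So "qtjvtutuuwj" becomes "ehxjhihiikx".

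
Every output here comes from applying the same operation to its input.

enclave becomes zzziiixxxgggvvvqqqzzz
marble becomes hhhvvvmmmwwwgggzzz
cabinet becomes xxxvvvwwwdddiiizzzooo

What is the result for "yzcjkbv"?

The transformation: shift every letter 5 places backward in the alphabet (wrapping around), then repeat every character 3 times.
Applying both steps to "yzcjkbv": "tuxefwq", then "tttuuuxxxeeefffwwwqqq".
(Check on "marble": → "hvmwgz" → "hhhvvvmmmwwwgggzzz" ✓)

tttuuuxxxeeefffwwwqqq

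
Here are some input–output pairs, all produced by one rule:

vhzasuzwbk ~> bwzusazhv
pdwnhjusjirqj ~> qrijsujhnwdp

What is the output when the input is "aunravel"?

The transformation: delete the last character, then reverse the string.
For "aunravel", step one produces "aunrave"; step two turns that into "evarnua".

evarnua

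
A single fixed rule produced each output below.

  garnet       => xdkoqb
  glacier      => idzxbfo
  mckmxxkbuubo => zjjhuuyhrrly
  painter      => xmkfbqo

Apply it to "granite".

odkxqfb

The pattern: shift every letter 3 places backward in the alphabet (wrapping around), then swap each adjacent pair of characters (1↔2, 3↔4, ...).
Applying both steps to "granite": "doxkfqb", then "odkxqfb".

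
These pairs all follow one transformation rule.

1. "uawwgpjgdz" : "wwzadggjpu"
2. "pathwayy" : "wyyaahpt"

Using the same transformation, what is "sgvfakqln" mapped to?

qsvafgkln

The pattern: sort the characters into alphabetical order, then move the last 3 characters to the front (rotate right by 3).
So "sgvfakqln" becomes "qsvafgkln".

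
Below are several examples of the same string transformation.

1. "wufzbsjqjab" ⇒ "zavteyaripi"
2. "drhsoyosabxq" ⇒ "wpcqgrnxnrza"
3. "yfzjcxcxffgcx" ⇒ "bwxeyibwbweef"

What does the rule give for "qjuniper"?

In each case the input is transformed by: move the last 2 characters to the front (rotate right by 2), then shift every letter 1 place backward in the alphabet (wrapping around).
Starting from "qjuniper": after the first operation, "erqjunip"; after the second, "dqpitmho".

dqpitmho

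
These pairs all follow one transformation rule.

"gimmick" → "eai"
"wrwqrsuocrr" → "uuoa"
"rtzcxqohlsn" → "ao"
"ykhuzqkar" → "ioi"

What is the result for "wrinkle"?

ui

The pattern: shift every letter 2 places backward in the alphabet (wrapping around), then keep only the vowels.
"wrinkle" → "upglijc" → "ui".
(Check on "rtzcxqohlsn": → "prxavomfjql" → "ao" ✓)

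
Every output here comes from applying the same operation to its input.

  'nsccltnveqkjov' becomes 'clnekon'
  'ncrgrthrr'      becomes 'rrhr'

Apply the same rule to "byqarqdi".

qrdb

Rule — move the first character to the end, then keep every other character starting from the second (positions 2nd, 4th, 6th, ...).
Working it through for "byqarqdi": intermediate "yqarqdib", final "qrdb".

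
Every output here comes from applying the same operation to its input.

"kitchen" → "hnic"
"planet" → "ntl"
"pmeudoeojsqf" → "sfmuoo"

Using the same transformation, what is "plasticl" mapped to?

ills

What's happening: move the last 3 characters to the front (rotate right by 3), then keep every other character starting from the first (positions 1st, 3rd, 5th, ...).
So "plasticl" becomes "ills".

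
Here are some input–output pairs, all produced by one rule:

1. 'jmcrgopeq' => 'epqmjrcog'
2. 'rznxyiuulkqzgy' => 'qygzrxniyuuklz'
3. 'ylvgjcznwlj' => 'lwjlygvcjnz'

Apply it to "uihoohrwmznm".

mmniuohhowrz

The transformation: swap each adjacent pair of characters (1↔2, 3↔4, ...), then move the last 3 characters to the front (rotate right by 3).
Working it through for "uihoohrwmznm": intermediate "iuohhowrzmmn", final "mmniuohhowrz".
(Check on "jmcrgopeq": → "mjrcogepq" → "epqmjrcog" ✓)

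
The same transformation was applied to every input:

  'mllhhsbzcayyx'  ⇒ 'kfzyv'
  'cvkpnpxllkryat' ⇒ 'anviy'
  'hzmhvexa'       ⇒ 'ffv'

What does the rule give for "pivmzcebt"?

nkc

The rule is to shift every letter 2 places backward in the alphabet (wrapping around), then keep one character in every 3, starting at position 1 (positions 1st, 4th, 7th, ...).
Working it through for "pivmzcebt": intermediate "ngtkxaczr", final "nkc".
(Check on "mllhhsbzcayyx": → "kjjffqzxaywwv" → "kfzyv" ✓)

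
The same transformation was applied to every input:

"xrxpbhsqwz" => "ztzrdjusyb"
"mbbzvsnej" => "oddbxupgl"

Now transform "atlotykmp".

cvnqvamor

The rule is to shift every letter 2 places forward in the alphabet (wrapping around).
So "atlotykmp" becomes "cvnqvamor".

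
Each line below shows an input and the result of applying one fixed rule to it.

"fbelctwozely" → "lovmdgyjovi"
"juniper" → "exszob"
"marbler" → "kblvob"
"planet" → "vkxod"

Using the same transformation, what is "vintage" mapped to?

sxdkqo

In each case the input is transformed by: delete the first character, then shift every letter 10 places forward in the alphabet (wrapping around).
For "vintage", step one produces "intage"; step two turns that into "sxdkqo".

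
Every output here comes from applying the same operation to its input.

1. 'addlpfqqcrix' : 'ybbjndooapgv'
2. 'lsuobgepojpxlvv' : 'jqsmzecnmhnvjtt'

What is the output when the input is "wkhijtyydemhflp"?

Looking at the pairs, the operation is to shift every letter 2 places backward in the alphabet (wrapping around).
On "wkhijtyydemhflp" that produces "uifghrwwbckfdjn".

uifghrwwbckfdjn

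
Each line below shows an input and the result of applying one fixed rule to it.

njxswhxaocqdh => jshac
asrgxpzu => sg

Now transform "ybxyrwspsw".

byw

The pattern: delete the last 3 characters, then keep every other character starting from the second (positions 2nd, 4th, 6th, ...).
Applying that to "ybxyrwspsw" gives "byw".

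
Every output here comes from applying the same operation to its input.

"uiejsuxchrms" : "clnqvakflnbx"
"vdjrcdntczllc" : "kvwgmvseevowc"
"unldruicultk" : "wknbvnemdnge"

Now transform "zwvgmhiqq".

The pattern: shift every letter 7 places backward in the alphabet (wrapping around), then move the first 3 characters to the end (rotate left by 3).
Starting from "zwvgmhiqq": after the first operation, "spozfabjj"; after the second, "zfabjjspo".

zfabjjspo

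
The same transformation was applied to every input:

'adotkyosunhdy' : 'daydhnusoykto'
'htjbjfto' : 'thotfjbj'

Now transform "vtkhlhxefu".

tvufexhlhk

What's happening: move the first 2 characters to the end (rotate left by 2), then reverse the string.
"vtkhlhxefu" → "tvufexhlhk".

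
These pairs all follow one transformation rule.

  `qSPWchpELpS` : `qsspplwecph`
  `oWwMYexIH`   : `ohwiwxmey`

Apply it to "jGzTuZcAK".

What's happening: take characters alternately from the front and the back (1st, last, 2nd, 2nd-last, ...), then convert every letter to lowercase.
For "jGzTuZcAK", step one produces "jKGAzcTZu"; step two turns that into "jkgazctzu".

jkgazctzu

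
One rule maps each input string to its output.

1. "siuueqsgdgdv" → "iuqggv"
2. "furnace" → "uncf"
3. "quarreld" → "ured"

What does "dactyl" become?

atl

The pattern: move the first character to the end, then keep every other character starting from the first (positions 1st, 3rd, 5th, ...).
Applying both steps to "dactyl": "actyld", then "atl".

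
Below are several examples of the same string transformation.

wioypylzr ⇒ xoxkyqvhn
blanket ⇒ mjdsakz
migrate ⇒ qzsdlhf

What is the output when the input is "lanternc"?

sdqmbkzm

What's happening: shift every letter 1 place backward in the alphabet (wrapping around), then move the first 3 characters to the end (rotate left by 3).
Starting from "lanternc": after the first operation, "kzmsdqmb"; after the second, "sdqmbkzm".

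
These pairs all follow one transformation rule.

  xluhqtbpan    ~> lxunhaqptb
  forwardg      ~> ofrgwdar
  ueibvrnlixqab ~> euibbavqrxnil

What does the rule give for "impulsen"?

Looking at the pairs, the operation is to move the first character to the end, then take characters alternately from the front and the back (1st, last, 2nd, 2nd-last, ...).
Applying both steps to "impulsen": "mpulseni", then "mipnuels".

mipnuels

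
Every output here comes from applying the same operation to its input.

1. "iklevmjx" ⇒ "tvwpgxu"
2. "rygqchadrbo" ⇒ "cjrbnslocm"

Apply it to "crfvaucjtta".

Looking at the pairs, the operation is to shift every letter 11 places forward in the alphabet (wrapping around), then delete the last character.
Applying both steps to "crfvaucjtta": "ncqglfnueel", then "ncqglfnuee".

ncqglfnuee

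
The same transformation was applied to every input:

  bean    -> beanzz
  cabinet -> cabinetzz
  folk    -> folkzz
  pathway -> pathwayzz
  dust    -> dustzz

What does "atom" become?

Rule — append "zz".
For "atom" the result is "atomzz".

atomzz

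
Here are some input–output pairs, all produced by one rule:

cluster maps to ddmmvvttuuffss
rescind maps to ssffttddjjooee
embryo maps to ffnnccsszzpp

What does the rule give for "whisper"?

xxiijjttqqffss

The pattern: double every character, then shift every letter 1 place forward in the alphabet (wrapping around).
"whisper" → "xxiijjttqqffss".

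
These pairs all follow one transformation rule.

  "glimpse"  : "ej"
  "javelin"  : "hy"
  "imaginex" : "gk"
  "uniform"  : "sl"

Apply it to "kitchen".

ig

Looking at the pairs, the operation is to shift every letter 2 places backward in the alphabet (wrapping around), then keep only the first 2 characters.
"kitchen" → "igrafcl" → "ig".
(Check on "imaginex": → "gkyeglcv" → "gk" ✓)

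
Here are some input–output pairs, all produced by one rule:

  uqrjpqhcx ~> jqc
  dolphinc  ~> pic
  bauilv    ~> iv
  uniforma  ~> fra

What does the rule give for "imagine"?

Each output is the input with this applied: keep every other character starting from the second (positions 2nd, 4th, 6th, ...), then delete the first character.
Applying both steps to "imagine": "mgn", then "gn".

gn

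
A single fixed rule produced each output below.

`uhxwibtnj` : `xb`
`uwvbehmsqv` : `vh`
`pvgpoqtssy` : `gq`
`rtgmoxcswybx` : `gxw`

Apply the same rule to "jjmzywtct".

Each output is the input with this applied: keep one character in every 3, starting at position 3 (positions 3rd, 6th, 9th, ...), then delete the last character.
Starting from "jjmzywtct": after the first operation, "mwt"; after the second, "mw".
(Check on "rtgmoxcswybx": → "gxwx" → "gxw" ✓)

mw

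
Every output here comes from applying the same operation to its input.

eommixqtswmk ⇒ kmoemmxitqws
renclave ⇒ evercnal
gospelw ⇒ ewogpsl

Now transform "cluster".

trlcsue

Each output is the input with this applied: swap each adjacent pair of characters (1↔2, 3↔4, ...), then move the last 2 characters to the front (rotate right by 2).
"cluster" → "trlcsue".
(Check on "gospelw": → "ogpslew" → "ewogpsl" ✓)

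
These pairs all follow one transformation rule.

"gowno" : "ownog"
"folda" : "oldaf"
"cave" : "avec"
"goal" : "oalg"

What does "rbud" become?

budr

What's happening: move the first character to the end.
Doing the same to "rbud": "budr".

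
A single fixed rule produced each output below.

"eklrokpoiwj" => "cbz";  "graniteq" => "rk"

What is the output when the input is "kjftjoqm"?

wf

The pattern: shift every letter 9 places backward in the alphabet (wrapping around), then keep one character in every 3, starting at position 3 (positions 3rd, 6th, 9th, ...).
So "kjftjoqm" becomes "wf".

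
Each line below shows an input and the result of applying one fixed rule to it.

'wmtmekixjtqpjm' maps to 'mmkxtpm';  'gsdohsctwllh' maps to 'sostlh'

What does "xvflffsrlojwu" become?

vlfrow

In each case the input is transformed by: keep every other character starting from the second (positions 2nd, 4th, 6th, ...).
Doing the same to "xvflffsrlojwu": "vlfrow".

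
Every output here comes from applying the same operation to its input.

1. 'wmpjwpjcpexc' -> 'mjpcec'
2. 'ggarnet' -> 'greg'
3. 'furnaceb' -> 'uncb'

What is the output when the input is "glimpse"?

lmsg

Each output is the input with this applied: move the first character to the end, then keep every other character starting from the first (positions 1st, 3rd, 5th, ...).
On "glimpse": the first step gives "limpseg", and the second then gives "lmsg".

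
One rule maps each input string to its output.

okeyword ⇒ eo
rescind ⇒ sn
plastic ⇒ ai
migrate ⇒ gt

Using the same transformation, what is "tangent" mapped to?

nn

What's happening: keep one character in every 3, starting at position 3 (positions 3rd, 6th, 9th, ...).
So "tangent" becomes "nn".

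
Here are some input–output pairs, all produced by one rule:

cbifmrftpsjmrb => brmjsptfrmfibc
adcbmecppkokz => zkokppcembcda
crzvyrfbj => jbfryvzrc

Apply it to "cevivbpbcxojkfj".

Each output is the input with this applied: reverse the string.
Doing the same to "cevivbpbcxojkfj": "jfkjoxcbpbvivec".

jfkjoxcbpbvivec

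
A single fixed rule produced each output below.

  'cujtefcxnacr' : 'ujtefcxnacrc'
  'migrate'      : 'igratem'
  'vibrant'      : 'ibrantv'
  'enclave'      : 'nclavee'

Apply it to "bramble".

rambleb

Each output is the input with this applied: move the first character to the end.
For "bramble" the result is "rambleb".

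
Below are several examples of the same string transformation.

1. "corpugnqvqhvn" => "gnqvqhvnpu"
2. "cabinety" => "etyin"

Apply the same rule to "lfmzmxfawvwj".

The pattern: delete the first 3 characters, then move the first 2 characters to the end (rotate left by 2).
So "lfmzmxfawvwj" becomes "xfawvwjzm".

xfawvwjzm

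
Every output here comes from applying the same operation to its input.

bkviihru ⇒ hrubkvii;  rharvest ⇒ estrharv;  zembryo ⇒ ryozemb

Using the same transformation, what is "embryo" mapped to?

The transformation: move the last 3 characters to the front (rotate right by 3).
For "embryo" the result is "ryoemb".

ryoemb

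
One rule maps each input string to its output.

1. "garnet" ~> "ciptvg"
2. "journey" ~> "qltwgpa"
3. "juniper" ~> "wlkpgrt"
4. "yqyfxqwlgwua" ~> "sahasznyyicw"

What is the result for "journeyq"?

The pattern: swap each adjacent pair of characters (1↔2, 3↔4, ...), then shift every letter 2 places forward in the alphabet (wrapping around).
"journeyq" → "ojruenqy" → "qltwgpsa".

qltwgpsa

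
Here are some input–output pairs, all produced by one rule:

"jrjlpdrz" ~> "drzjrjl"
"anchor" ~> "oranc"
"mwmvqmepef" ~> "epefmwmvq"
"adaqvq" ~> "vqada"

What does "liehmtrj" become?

trjlieh

The rule is to swap the front and back halves of the string, then delete the first character.
On "liehmtrj": the first step gives "mtrjlieh", and the second then gives "trjlieh".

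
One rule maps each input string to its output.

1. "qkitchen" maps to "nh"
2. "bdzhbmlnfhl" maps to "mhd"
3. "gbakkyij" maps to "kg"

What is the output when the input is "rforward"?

The transformation: sort the characters into reverse alphabetical order, then keep one character in every 3, starting at position 3 (positions 3rd, 6th, 9th, ...).
On "rforward": the first step gives "wrrrofda", and the second then gives "rf".

rf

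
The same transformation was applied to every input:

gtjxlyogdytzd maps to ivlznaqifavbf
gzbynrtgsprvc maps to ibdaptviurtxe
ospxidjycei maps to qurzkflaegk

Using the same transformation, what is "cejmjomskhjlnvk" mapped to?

Each output is the input with this applied: shift every letter 2 places forward in the alphabet (wrapping around).
So "cejmjomskhjlnvk" becomes "eglolqoumjlnpxm".

eglolqoumjlnpxm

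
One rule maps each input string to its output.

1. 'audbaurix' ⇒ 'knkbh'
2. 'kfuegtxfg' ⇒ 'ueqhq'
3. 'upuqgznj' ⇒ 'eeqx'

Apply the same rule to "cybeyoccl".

mlimv

The rule is to shift every letter 10 places forward in the alphabet (wrapping around), then keep every other character starting from the first (positions 1st, 3rd, 5th, ...).
"cybeyoccl" → "miloiymmv" → "mlimv".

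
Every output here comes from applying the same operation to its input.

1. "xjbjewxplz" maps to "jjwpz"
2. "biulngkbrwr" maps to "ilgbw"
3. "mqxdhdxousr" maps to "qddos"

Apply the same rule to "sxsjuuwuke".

The rule is to keep every other character starting from the second (positions 2nd, 4th, 6th, ...).
Applying that to "sxsjuuwuke" gives "xjuue".

xjuue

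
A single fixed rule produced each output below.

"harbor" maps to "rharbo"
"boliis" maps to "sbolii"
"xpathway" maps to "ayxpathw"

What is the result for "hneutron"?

onhneutr

Rule — swap the front and back halves of the string, then move the first 2 characters to the end (rotate left by 2).
Starting from "hneutron": after the first operation, "tronhneu"; after the second, "onhneutr".
(Check on "boliis": → "iisbol" → "sbolii" ✓)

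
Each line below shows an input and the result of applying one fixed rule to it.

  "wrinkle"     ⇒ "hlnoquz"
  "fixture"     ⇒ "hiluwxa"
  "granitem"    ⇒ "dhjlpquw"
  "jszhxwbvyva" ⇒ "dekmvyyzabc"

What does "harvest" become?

dhkuvwy

Rule — sort the characters into alphabetical order, then shift every letter 3 places forward in the alphabet (wrapping around).
For "harvest", step one produces "aehrstv"; step two turns that into "dhkuvwy".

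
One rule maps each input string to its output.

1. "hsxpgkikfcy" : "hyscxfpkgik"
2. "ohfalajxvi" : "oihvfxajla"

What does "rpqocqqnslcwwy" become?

rypwqwocclqsqn

Each output is the input with this applied: take characters alternately from the front and the back (1st, last, 2nd, 2nd-last, ...).
So "rpqocqqnslcwwy" becomes "rypwqwocclqsqn".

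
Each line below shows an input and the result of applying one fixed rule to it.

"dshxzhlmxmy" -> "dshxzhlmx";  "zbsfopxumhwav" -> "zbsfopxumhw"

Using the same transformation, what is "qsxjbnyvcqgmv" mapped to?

Rule — delete the last 2 characters.
"qsxjbnyvcqgmv" → "qsxjbnyvcqg".

qsxjbnyvcqg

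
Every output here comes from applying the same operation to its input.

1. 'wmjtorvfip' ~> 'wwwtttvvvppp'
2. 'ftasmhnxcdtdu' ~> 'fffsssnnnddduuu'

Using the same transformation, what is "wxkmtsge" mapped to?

Looking at the pairs, the operation is to keep one character in every 3, starting at position 1 (positions 1st, 4th, 7th, ...), then repeat every character 3 times.
For "wxkmtsge", step one produces "wmg"; step two turns that into "wwwmmmggg".

wwwmmmggg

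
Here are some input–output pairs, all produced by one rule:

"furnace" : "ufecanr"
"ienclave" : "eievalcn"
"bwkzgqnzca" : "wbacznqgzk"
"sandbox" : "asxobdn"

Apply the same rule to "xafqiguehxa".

axaxheugiqf

In each case the input is transformed by: move the first 2 characters to the end (rotate left by 2), then reverse the string.
Working it through for "xafqiguehxa": intermediate "fqiguehxaxa", final "axaxheugiqf".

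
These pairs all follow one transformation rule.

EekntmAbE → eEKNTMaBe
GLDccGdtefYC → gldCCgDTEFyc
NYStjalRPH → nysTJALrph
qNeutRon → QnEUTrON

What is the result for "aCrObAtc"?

AcRoBaTC

Looking at the pairs, the operation is to flip the case of every letter.
Applying that to "aCrObAtc" gives "AcRoBaTC".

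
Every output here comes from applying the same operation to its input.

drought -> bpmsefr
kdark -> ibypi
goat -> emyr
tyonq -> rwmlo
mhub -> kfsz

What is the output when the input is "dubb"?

bszz

Rule — shift every letter 2 places backward in the alphabet (wrapping around).
Doing the same to "dubb": "bszz".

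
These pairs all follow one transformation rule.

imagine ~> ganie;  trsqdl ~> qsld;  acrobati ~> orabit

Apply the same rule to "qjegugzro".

Rule — swap each adjacent pair of characters (1↔2, 3↔4, ...), then delete the first 2 characters.
For "qjegugzro", step one produces "jqgegurzo"; step two turns that into "gegurzo".

gegurzo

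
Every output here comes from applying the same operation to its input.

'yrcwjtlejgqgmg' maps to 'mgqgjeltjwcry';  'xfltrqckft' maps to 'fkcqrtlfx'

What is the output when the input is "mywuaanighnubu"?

Rule — reverse the string, then delete the first character.
For "mywuaanighnubu", step one produces "ubunhginaauwym"; step two turns that into "bunhginaauwym".

bunhginaauwym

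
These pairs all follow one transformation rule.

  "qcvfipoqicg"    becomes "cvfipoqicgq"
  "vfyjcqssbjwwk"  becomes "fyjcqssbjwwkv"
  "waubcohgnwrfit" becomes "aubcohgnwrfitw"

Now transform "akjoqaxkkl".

The rule is to move the first character to the end.
So "akjoqaxkkl" becomes "kjoqaxkkla".

kjoqaxkkla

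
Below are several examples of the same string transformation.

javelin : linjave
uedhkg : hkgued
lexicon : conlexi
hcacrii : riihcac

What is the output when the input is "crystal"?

talcrys

The pattern: move the last 3 characters to the front (rotate right by 3).
So "crystal" becomes "talcrys".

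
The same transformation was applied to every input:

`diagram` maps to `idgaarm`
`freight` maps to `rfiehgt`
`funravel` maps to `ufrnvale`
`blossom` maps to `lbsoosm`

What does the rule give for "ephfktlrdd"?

pefhtkrldd

Rule — swap each adjacent pair of characters (1↔2, 3↔4, ...).
On "ephfktlrdd" that produces "pefhtkrldd".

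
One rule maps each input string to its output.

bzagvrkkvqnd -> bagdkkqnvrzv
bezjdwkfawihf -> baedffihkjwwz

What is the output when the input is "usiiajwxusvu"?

iajissuuvuxw

Looking at the pairs, the operation is to sort the characters into alphabetical order, then swap each adjacent pair of characters (1↔2, 3↔4, ...).
"usiiajwxusvu" → "aiijssuuuvwx" → "iajissuuvuxw".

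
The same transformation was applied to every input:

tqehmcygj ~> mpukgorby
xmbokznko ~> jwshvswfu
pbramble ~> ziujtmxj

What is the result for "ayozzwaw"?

Each output is the input with this applied: move the first 2 characters to the end (rotate left by 2), then shift every letter 8 places forward in the alphabet (wrapping around).
For "ayozzwaw" the result is "whheieig".
(Check on "xmbokznko": → "bokznkoxm" → "jwshvswfu" ✓)

whheieig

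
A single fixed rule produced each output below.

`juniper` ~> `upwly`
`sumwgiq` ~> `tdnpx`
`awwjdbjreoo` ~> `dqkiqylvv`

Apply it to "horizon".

ypgvu

The transformation: shift every letter 7 places forward in the alphabet (wrapping around), then delete the first 2 characters.
So "horizon" becomes "ypgvu".
(Check on "sumwgiq": → "zbtdnpx" → "tdnpx" ✓)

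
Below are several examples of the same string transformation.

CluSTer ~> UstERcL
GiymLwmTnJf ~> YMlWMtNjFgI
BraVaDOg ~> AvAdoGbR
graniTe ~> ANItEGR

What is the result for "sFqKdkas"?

The transformation: flip the case of every letter, then move the first 2 characters to the end (rotate left by 2).
Starting from "sFqKdkas": after the first operation, "SfQkDKAS"; after the second, "QkDKASSf".

QkDKASSf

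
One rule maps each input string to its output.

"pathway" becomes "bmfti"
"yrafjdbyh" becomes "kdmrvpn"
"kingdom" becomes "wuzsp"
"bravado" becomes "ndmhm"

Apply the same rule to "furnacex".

Each output is the input with this applied: delete the last 2 characters, then shift every letter 12 places forward in the alphabet (wrapping around).
For "furnacex", step one produces "furnac"; step two turns that into "rgdzmo".

rgdzmo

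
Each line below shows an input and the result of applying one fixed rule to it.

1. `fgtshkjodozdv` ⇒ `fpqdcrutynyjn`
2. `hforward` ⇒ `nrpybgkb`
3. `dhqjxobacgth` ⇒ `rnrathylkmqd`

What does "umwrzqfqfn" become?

xewgbjapap

The transformation: move the last character to the front, then shift every letter 10 places forward in the alphabet (wrapping around).
For "umwrzqfqfn", step one produces "numwrzqfqf"; step two turns that into "xewgbjapap".
(Check on "dhqjxobacgth": → "hdhqjxobacgt" → "rnrathylkmqd" ✓)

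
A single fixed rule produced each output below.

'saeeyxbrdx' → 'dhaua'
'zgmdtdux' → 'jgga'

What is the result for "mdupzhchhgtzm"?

The rule is to shift every letter 3 places forward in the alphabet (wrapping around), then keep every other character starting from the second (positions 2nd, 4th, 6th, ...).
"mdupzhchhgtzm" → "pgxsckfkkjwcp" → "gskkjc".
(Check on "zgmdtdux": → "cjpgwgxa" → "jgga" ✓)

gskkjc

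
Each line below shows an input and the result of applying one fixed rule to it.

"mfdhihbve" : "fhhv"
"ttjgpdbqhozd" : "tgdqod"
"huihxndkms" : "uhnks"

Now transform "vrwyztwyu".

ryty

Looking at the pairs, the operation is to keep every other character starting from the second (positions 2nd, 4th, 6th, ...).
For "vrwyztwyu" the result is "ryty".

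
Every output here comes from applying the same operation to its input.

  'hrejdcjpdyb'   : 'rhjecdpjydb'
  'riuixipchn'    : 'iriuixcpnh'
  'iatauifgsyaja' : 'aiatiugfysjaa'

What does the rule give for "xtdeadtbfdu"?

txeddabtdfu

The rule is to swap each adjacent pair of characters (1↔2, 3↔4, ...).
On "xtdeadtbfdu" that produces "txeddabtdfu".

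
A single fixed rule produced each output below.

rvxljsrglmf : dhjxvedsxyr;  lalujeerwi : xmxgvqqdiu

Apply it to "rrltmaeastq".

The rule is to shift every letter 12 places forward in the alphabet (wrapping around).
On "rrltmaeastq" that produces "ddxfymqmefc".

ddxfymqmefc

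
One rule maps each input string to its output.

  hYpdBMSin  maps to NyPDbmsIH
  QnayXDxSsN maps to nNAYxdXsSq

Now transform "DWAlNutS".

What's happening: flip the case of every letter, then swap the first and last characters.
Starting from "DWAlNutS": after the first operation, "dwaLnUTs"; after the second, "swaLnUTd".

swaLnUTd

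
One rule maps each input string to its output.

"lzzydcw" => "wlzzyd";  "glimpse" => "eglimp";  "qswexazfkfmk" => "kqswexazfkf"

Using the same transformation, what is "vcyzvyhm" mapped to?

Each output is the input with this applied: move the last character to the front, then delete the last character.
Applying both steps to "vcyzvyhm": "mvcyzvyh", then "mvcyzvy".

mvcyzvy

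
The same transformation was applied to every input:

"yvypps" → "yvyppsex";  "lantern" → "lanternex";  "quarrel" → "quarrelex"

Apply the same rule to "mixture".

mixtureex

Rule — append "ex".
So "mixture" becomes "mixtureex".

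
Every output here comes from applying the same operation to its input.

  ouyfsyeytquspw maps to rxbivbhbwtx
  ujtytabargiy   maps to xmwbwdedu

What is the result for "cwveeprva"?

The pattern: delete the last 3 characters, then shift every letter 3 places forward in the alphabet (wrapping around).
"cwveeprva" → "cwveep" → "fzyhhs".

fzyhhs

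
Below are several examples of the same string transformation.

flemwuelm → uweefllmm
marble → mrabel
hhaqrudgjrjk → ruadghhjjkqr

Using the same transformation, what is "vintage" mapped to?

The rule is to sort the characters into alphabetical order, then move the last 2 characters to the front (rotate right by 2).
On "vintage": the first step gives "aegintv", and the second then gives "tvaegin".

tvaegin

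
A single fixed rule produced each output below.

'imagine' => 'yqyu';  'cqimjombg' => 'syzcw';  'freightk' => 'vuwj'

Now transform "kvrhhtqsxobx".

Each output is the input with this applied: shift every letter 10 places backward in the alphabet (wrapping around), then keep every other character starting from the first (positions 1st, 3rd, 5th, ...).
Working it through for "kvrhhtqsxobx": intermediate "alhxxjginern", final "ahxgnr".

ahxgnr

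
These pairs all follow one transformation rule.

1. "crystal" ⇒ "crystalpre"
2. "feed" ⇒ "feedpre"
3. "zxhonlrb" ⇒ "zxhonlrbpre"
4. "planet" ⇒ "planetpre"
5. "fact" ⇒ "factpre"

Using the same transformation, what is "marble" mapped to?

Rule — append "pre".
Doing the same to "marble": "marblepre".

marblepre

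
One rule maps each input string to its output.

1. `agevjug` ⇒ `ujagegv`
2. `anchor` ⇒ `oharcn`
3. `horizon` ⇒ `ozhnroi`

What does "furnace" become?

The rule is to move the last 3 characters to the front (rotate right by 3), then swap each adjacent pair of characters (1↔2, 3↔4, ...).
On "furnace" that produces "caferun".

caferun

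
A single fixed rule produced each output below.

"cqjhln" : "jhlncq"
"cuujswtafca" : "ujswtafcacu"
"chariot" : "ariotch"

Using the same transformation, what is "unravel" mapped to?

ravelun

The pattern: move the first 2 characters to the end (rotate left by 2).
"unravel" → "ravelun".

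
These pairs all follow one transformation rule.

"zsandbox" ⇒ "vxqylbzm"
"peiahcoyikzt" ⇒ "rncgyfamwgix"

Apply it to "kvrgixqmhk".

In each case the input is transformed by: shift every letter 2 places backward in the alphabet (wrapping around), then move the last character to the front.
For "kvrgixqmhk", step one produces "itpegvokfi"; step two turns that into "iitpegvokf".

iitpegvokf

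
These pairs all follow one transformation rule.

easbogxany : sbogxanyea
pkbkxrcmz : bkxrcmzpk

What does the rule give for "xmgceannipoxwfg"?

Each output is the input with this applied: move the first 2 characters to the end (rotate left by 2).
On "xmgceannipoxwfg" that produces "gceannipoxwfgxm".

gceannipoxwfgxm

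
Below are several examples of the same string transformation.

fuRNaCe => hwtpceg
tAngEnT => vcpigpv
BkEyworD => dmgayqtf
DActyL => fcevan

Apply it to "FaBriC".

hcdtke

The rule is to shift every letter 2 places forward in the alphabet (wrapping around), then convert every letter to lowercase.
For "FaBriC", step one produces "HcDtkE"; step two turns that into "hcdtke".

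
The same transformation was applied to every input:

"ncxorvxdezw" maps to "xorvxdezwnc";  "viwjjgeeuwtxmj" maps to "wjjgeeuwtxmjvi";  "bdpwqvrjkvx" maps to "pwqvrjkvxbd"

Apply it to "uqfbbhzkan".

What's happening: move the first 2 characters to the end (rotate left by 2).
For "uqfbbhzkan" the result is "fbbhzkanuq".

fbbhzkanuq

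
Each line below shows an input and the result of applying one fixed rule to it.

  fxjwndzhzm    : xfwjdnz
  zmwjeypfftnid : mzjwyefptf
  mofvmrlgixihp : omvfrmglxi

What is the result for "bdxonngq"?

The rule is to delete the last 3 characters, then swap each adjacent pair of characters (1↔2, 3↔4, ...).
On "bdxonngq": the first step gives "bdxon", and the second then gives "dboxn".

dboxn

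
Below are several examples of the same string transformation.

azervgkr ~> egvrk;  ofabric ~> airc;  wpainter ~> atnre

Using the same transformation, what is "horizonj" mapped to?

Looking at the pairs, the operation is to swap each adjacent pair of characters (1↔2, 3↔4, ...), then delete the first 3 characters.
On "horizonj": the first step gives "ohirozjn", and the second then gives "rozjn".

rozjn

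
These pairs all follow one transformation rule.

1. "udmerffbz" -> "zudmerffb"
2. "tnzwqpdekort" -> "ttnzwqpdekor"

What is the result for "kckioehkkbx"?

Each output is the input with this applied: move the last character to the front.
On "kckioehkkbx" that produces "xkckioehkkb".

xkckioehkkb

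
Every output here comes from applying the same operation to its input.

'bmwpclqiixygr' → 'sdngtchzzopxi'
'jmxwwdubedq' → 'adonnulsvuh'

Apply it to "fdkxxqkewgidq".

What's happening: shift every letter 9 places backward in the alphabet (wrapping around).
Applying that to "fdkxxqkewgidq" gives "wuboohbvnxzuh".

wuboohbvnxzuh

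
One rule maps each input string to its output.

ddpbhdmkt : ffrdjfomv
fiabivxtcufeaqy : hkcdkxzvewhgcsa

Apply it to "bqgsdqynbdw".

dsiufsapdfy

Looking at the pairs, the operation is to shift every letter 2 places forward in the alphabet (wrapping around).
For "bqgsdqynbdw" the result is "dsiufsapdfy".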